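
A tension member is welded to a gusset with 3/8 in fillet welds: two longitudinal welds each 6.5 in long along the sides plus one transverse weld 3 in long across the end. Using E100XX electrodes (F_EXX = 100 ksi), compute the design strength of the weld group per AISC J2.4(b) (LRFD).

t_e = 0.707 × 0.375 = 0.2651 in.
R_nwl = 0.6 × 100 × 0.2651 × 13 = 206.8 kip (longitudinal, 2 welds).
R_nwt = 0.6 × 100 × 0.2651 × 3 = 47.72 kip (transverse, base value).
(i) R_nwl + R_nwt = 254.5 kip; (ii) 0.85 R_nwl + 1.5 R_nwt = 247.4 kip.
R_n = max = 254.5 kip [governs: (i)]; φR_n = 190.9 kip.

φR_n ≈ 191 kip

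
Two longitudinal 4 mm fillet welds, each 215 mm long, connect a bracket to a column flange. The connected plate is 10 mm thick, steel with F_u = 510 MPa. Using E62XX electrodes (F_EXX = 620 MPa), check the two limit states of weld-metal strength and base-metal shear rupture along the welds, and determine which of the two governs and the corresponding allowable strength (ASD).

t_e = 0.707 × 4 = 2.828 mm; L = 430 mm.
Weld metal: R_n/Ω = (1/2.0) × 0.6 × 620 × 2.828 × 430 × 10⁻³ = 226.2 kN.
Base metal (shear rupture): R_n/Ω = (1/2.0) × 0.6 × 510 × 10 × 430 × 10⁻³ = 657.9 kN.
Governing: weld metal.

R_n/Ω ≈ 226 kN (weld metal governs)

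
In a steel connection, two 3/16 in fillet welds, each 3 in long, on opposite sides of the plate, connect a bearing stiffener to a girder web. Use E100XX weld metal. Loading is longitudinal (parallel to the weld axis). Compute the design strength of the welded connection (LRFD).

E100XX → F_EXX = 100 ksi.
Effective throat t_e = 0.707 × 0.1875 = 0.1326 in.
Total length L = 6 in; A_we = 0.1326 × 6 = 0.7954 in².
F_nw = 0.6 F_EXX = 0.6 × 100 = 60 ksi.
φR_n = 0.75 × 60 × 0.7954 = 35.79 kips.

φR_n ≈ 35.8 kips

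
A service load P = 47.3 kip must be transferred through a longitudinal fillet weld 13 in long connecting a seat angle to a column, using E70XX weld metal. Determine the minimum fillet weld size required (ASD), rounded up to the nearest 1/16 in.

E70XX → F_EXX = 70 ksi.
Total weld length L = 13 in.
Required throat t_e = P × Ω / (0.6 F_EXX × L) = 47.3 × 2.0 / (0.6 × 70 × 13) = 0.1733 in.
Required leg w = t_e / 0.707 = 0.2451 in → use 1/4 in.

w = 1/4 in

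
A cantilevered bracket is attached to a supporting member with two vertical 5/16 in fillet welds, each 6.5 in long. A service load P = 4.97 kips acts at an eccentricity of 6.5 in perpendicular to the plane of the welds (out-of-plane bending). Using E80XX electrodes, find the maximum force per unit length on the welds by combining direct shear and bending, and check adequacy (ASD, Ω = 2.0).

E80XX → F_EXX = 80 ksi.
L_w = 2 × 6.5 = 13 in; section modulus (unit throat) S = 2 × L²/6 = 14.08 in².
Direct shear f_v = P/L_w = 4.97/13 = 0.3823 kip/in.
Moment M = P × e = 4.97 × 6.5 = 32.305 kip·in; bending f_b = M/S = 2.294 kip/in.
f_max = √(f_v² + f_b²) = √(0.3823² + 2.294²) = 2.325 kip/in.
r_n/Ω = (1/2.0) × 0.6 × 80 × (0.707 × 0.3125) = 5.302 kip/in → adequate.

f_max ≈ 2.33 kip/in; adequate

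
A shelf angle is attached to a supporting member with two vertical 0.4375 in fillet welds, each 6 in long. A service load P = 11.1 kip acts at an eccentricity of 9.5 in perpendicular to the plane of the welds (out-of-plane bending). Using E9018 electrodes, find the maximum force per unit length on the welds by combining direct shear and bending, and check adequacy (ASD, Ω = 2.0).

E90XX → F_EXX = 90 ksi.
L_w = 2 × 6 = 12 in; section modulus (unit throat) S = 2 × L²/6 = 12 in².
Direct shear f_v = P/L_w = 11.1/12 = 0.925 kip/in.
Moment M = P × e = 11.1 × 9.5 = 105.45 kip·in; bending f_b = M/S = 8.787 kip/in.
f_max = √(f_v² + f_b²) = √(0.925² + 8.787²) = 8.836 kip/in.
r_n/Ω = (1/2.0) × 0.6 × 90 × (0.707 × 0.4375) = 8.351 kip/in → NOT adequate.

f_max ≈ 8.84 kip/in; NOT adequate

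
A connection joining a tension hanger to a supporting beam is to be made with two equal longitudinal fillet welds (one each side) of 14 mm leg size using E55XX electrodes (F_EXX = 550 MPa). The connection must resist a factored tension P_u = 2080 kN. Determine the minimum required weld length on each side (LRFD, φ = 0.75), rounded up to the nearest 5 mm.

L = 425 mm on each side

Throat t_e = 0.707 × 14 = 9.898 mm.
φr_n = 0.75 × 0.6 × 550 × 9.898 × 10⁻³ = 2.45 kN/mm.
L_req = P_u / φr_n = 2080 / 2.45 = 849.1 mm total.
Per side: 849.1 / 2 = 424.5 mm.
Round up → use L = 425 mm on each side.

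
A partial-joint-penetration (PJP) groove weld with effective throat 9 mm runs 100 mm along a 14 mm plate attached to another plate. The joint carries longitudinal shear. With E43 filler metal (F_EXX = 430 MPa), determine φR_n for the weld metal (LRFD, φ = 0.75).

Effective throat (given) t_e = 9 mm.
A_we = 9 × 100 = 900 mm².
F_nw = 0.6 F_EXX = 258 MPa.
φR_n = 0.75 × 258 × 900 × 10⁻³ = 174.2 kN.

φR_n ≈ 174 kN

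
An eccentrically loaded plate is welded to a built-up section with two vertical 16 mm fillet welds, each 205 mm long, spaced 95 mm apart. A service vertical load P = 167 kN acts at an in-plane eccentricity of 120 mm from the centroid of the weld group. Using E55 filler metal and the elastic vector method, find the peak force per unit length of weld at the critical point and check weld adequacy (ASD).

E55XX → F_EXX = 550 MPa.
Total weld length L_w = 410 mm. Treat welds as unit-width lines.
Polar moment about centroid: J = 2[d³/12 + d(b/2)²] = 2[205³/12 + 205×47.5²] = 2361000 mm³.
Direct shear f_v = P/L_w = 167×10³ / 410 = 407.3 N/mm (vertical).
Torsion M = P·e = 167×10³ × 120 = 20040000 N·mm.
Critical point at (x, y) = (47.5, 102.5) from centroid. f_tx = M·y/J = 870 N/mm; f_ty = M·x/J = 403.2 N/mm.
Resultant f_max = √[f_tx² + (f_v + f_ty)²] = √[870² + (407.3 + 403.2)²] = 1189 N/mm.
Capacity per unit length: r_n/Ω = (1/2.0) × 0.6 × 550 × (0.707 × 16) = 1866 N/mm.
1189 ≤ 1866 → adequate.

f_max ≈ 1190 N/mm; adequate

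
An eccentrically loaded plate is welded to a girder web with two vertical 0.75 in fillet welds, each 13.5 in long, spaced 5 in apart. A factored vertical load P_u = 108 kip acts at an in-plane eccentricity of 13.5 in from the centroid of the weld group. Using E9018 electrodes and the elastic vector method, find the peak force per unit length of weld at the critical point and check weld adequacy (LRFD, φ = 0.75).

f_max ≈ 19.9 kip/in; adequate

E90XX → F_EXX = 90 ksi.
Total weld length L_w = 27 in. Treat welds as unit-width lines.
Polar moment about centroid: J = 2[d³/12 + d(b/2)²] = 2[13.5³/12 + 13.5×2.5²] = 578.8 in³.
Direct shear f_v = P/L_w = 108 / 27 = 4 kip/in (vertical).
Torsion M = P·e = 108 × 13.5 = 1458 kip·in.
Critical point at (x, y) = (2.5, 6.75) from centroid. f_tx = M·y/J = 17 kip/in; f_ty = M·x/J = 6.297 kip/in.
Resultant f_max = √[f_tx² + (f_v + f_ty)²] = √[17² + (4 + 6.297)²] = 19.88 kip/in.
Capacity per unit length: φr_n = 0.75 × 0.6 × 90 × (0.707 × 0.75) = 21.48 kip/in.
19.88 ≤ 21.48 → adequate.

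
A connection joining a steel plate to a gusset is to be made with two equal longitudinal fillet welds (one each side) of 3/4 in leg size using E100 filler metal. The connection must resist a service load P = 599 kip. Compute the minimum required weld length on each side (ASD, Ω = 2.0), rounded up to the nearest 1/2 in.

L = 19 in on each side

E100XX → F_EXX = 100 ksi.
Throat t_e = 0.707 × 0.75 = 0.5302 in.
r_n/Ω = (0.6 × 100 × 0.5302) / 2.0 = 15.91 kip/in.
L_req = P / (r_n/Ω) = 599 / 15.91 = 37.66 in total.
Per side: 37.66 / 2 = 18.83 in.
Round up → use L = 19 in on each side.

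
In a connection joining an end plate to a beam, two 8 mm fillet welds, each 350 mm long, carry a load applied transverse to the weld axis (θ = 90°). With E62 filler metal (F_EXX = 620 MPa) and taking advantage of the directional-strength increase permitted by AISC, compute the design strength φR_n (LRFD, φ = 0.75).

φR_n ≈ 1660 kN

t_e = 0.707 × 8 = 5.656 mm; A_we = 5.656 × 700 = 3959 mm².
Directional factor: 1.0 + 0.5 sin^1.5(90°) = 1.5.
F_nw = 0.6 × 620 × 1.5 = 558 MPa.
φR_n = 0.75 × 558 × 3959 × 10⁻³ = 1657 kN.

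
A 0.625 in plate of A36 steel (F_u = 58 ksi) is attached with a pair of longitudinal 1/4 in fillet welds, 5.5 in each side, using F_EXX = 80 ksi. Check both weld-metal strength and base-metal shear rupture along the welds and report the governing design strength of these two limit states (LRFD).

t_e = 0.707 × 0.25 = 0.1767 in; L = 11 in.
Weld metal: φR_n = 0.75 × 0.6 × 80 × 0.1767 × 11 = 69.99 kips.
Base metal (shear rupture): φR_n = 0.75 × 0.6 × 58 × 0.625 × 11 = 179.4 kips.
Governing: weld metal.

φR_n ≈ 70 kips (weld metal governs)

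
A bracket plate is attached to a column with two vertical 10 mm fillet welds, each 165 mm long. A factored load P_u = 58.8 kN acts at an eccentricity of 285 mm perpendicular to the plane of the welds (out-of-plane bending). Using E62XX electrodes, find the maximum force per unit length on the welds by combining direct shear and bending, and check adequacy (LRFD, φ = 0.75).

f_max ≈ 1860 N/mm; adequate

E62XX → F_EXX = 620 MPa.
L_w = 2 × 165 = 330 mm; section modulus (unit throat) S = 2 × L²/6 = 9075 mm².
Direct shear f_v = P/L_w = 58.8×10³/330 = 178.2 N/mm.
Moment M = P × e = 58.8×10³ × 285 = 16758000 N·mm; bending f_b = M/S = 1847 N/mm.
f_max = √(f_v² + f_b²) = √(178.2² + 1847²) = 1855 N/mm.
φr_n = 0.75 × 0.6 × 620 × (0.707 × 10) = 1973 N/mm → adequate.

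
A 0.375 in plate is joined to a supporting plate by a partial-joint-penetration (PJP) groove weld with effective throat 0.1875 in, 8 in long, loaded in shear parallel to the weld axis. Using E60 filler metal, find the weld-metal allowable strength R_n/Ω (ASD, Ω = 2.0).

R_n/Ω ≈ 27 kips

E60XX → F_EXX = 60 ksi.
Effective throat (given) t_e = 0.1875 in.
A_we = 0.1875 × 8 = 1.5 in².
F_nw = 0.6 F_EXX = 36 ksi.
R_n/Ω = (36 × 1.5) / 2.0 = 27 kips.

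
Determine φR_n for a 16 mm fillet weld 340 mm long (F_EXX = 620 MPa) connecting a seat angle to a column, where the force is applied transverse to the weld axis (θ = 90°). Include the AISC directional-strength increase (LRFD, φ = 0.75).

φR_n ≈ 1610 kN

t_e = 0.707 × 16 = 11.31 mm; A_we = 11.31 × 340 = 3846 mm².
Directional factor: 1.0 + 0.5 sin^1.5(90°) = 1.5.
F_nw = 0.6 × 620 × 1.5 = 558 MPa.
φR_n = 0.75 × 558 × 3846 × 10⁻³ = 1610 kN.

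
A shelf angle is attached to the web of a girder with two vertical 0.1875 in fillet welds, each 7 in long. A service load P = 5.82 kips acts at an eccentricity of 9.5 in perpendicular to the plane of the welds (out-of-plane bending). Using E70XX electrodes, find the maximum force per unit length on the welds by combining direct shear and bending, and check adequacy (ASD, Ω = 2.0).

E70XX → F_EXX = 70 ksi.
L_w = 2 × 7 = 14 in; section modulus (unit throat) S = 2 × L²/6 = 16.33 in².
Direct shear f_v = P/L_w = 5.82/14 = 0.4157 kip/in.
Moment M = P × e = 5.82 × 9.5 = 55.29 kip·in; bending f_b = M/S = 3.385 kip/in.
f_max = √(f_v² + f_b²) = √(0.4157² + 3.385²) = 3.411 kip/in.
r_n/Ω = (1/2.0) × 0.6 × 70 × (0.707 × 0.1875) = 2.784 kip/in → NOT adequate.

f_max ≈ 3.41 kip/in; NOT adequate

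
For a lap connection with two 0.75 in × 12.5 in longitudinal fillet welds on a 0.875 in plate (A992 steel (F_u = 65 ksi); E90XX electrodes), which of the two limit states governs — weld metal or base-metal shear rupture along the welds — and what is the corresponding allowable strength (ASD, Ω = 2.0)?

E90XX → F_EXX = 90 ksi.
t_e = 0.707 × 0.75 = 0.5302 in; L = 25 in.
Weld metal: R_n/Ω = (1/2.0) × 0.6 × 90 × 0.5302 × 25 = 357.9 kips.
Base metal (shear rupture): R_n/Ω = (1/2.0) × 0.6 × 65 × 0.875 × 25 = 426.6 kips.
Governing: weld metal.

R_n/Ω ≈ 358 kips (weld metal governs)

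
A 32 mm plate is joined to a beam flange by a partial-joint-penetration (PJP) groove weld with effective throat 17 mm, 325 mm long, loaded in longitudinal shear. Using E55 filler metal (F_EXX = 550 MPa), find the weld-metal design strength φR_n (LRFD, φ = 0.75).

Effective throat (given) t_e = 17 mm.
A_we = 17 × 325 = 5525 mm².
F_nw = 0.6 F_EXX = 330 MPa.
φR_n = 0.75 × 330 × 5525 × 10⁻³ = 1367 kN.

φR_n ≈ 1370 kN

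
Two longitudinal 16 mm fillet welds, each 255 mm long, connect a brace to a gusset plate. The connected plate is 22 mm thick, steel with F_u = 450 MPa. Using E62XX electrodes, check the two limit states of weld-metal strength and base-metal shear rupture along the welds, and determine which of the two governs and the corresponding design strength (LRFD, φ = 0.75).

E62XX → F_EXX = 620 MPa.
t_e = 0.707 × 16 = 11.31 mm; L = 510 mm.
Weld metal: φR_n = 0.75 × 0.6 × 620 × 11.31 × 510 × 10⁻³ = 1610 kN.
Base metal (shear rupture): φR_n = 0.75 × 0.6 × 450 × 22 × 510 × 10⁻³ = 2272 kN.
Governing: weld metal.

φR_n ≈ 1610 kN (weld metal governs)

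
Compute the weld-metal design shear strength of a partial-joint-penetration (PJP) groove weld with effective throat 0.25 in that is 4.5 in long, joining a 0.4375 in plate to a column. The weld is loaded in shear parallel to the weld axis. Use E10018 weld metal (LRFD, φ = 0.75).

φR_n ≈ 50.6 kip

E100XX → F_EXX = 100 ksi.
Effective throat (given) t_e = 0.25 in.
A_we = 0.25 × 4.5 = 1.125 in².
F_nw = 0.6 F_EXX = 60 ksi.
φR_n = 0.75 × 60 × 1.125 = 50.62 kip.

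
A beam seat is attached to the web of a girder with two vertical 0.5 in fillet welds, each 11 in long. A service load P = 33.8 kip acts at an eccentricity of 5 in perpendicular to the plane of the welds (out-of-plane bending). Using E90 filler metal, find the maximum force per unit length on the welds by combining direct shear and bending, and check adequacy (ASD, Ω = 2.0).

f_max ≈ 4.46 kip/in; adequate

E90XX → F_EXX = 90 ksi.
L_w = 2 × 11 = 22 in; section modulus (unit throat) S = 2 × L²/6 = 40.33 in².
Direct shear f_v = P/L_w = 33.8/22 = 1.536 kip/in.
Moment M = P × e = 33.8 × 5 = 169 kip·in; bending f_b = M/S = 4.19 kip/in.
f_max = √(f_v² + f_b²) = √(1.536² + 4.19²) = 4.463 kip/in.
r_n/Ω = (1/2.0) × 0.6 × 90 × (0.707 × 0.5) = 9.544 kip/in → adequate.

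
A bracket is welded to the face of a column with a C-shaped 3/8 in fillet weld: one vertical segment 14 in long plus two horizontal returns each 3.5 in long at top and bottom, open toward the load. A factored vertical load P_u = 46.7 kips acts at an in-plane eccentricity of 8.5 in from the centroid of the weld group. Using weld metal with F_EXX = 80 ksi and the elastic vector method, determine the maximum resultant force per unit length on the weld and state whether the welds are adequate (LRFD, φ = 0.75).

f_max ≈ 6.28 kip/in; adequate

Total weld length L_w = 21 in. Treat welds as unit-width lines.
Centroid: x̄ = 2×3.5×1.75 / 21 = 0.5833 in from the vertical weld.
Polar moment about centroid: J = I_x + I_y = [14³/12 + 2×3.5×7²] + [14×0.5833² + 2(3.5³/12 + 3.5×1.167²)] = 593.1 in³.
Direct shear f_v = P/L_w = 46.7 / 21 = 2.224 kip/in (vertical).
Torsion M = P·e = 46.7 × 8.5 = 396.95 kip·in.
Critical point at (x, y) = (2.917, 7) from centroid. f_tx = M·y/J = 4.685 kip/in; f_ty = M·x/J = 1.952 kip/in.
Resultant f_max = √[f_tx² + (f_v + f_ty)²] = √[4.685² + (2.224 + 1.952)²] = 6.276 kip/in.
Capacity per unit length: φr_n = 0.75 × 0.6 × 80 × (0.707 × 0.375) = 9.544 kip/in.
6.276 ≤ 9.544 → adequate.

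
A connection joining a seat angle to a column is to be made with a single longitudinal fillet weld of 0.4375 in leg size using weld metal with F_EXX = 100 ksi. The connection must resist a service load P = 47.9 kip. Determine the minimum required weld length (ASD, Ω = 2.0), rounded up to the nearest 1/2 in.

L = 5.5 in

Throat t_e = 0.707 × 0.4375 = 0.3093 in.
r_n/Ω = (0.6 × 100 × 0.3093) / 2.0 = 9.279 kip/in.
L_req = P / (r_n/Ω) = 47.9 / 9.279 = 5.162 in total.
Round up → use L = 5.5 in.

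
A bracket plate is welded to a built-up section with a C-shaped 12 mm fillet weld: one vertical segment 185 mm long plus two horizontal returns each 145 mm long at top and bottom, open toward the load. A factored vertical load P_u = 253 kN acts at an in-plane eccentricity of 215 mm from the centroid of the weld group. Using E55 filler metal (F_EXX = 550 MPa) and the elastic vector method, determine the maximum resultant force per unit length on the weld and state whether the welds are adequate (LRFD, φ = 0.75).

Total weld length L_w = 475 mm. Treat welds as unit-width lines.
Centroid: x̄ = 2×145×72.5 / 475 = 44.26 mm from the vertical weld.
Polar moment about centroid: J = I_x + I_y = [185³/12 + 2×145×92.5²] + [185×44.26² + 2(145³/12 + 145×28.24²)] = 4111000 mm³.
Direct shear f_v = P/L_w = 253×10³ / 475 = 532.6 N/mm (vertical).
Torsion M = P·e = 253×10³ × 215 = 54395000 N·mm.
Critical point at (x, y) = (100.7, 92.5) from centroid. f_tx = M·y/J = 1224 N/mm; f_ty = M·x/J = 1333 N/mm.
Resultant f_max = √[f_tx² + (f_v + f_ty)²] = √[1224² + (532.6 + 1333)²] = 2231 N/mm.
Capacity per unit length: φr_n = 0.75 × 0.6 × 550 × (0.707 × 12) = 2100 N/mm.
2231 > 2100 → NOT adequate.

f_max ≈ 2230 N/mm; NOT adequate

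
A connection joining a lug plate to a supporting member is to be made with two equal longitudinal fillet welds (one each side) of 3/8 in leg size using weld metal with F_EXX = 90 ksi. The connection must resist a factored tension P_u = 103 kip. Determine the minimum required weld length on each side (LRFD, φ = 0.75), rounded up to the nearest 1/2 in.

Throat t_e = 0.707 × 0.375 = 0.2651 in.
φr_n = 0.75 × 0.6 × 90 × 0.2651 = 10.74 kip/in.
L_req = P_u / φr_n = 103 / 10.74 = 9.592 in total.
Per side: 9.592 / 2 = 4.796 in.
Round up → use L = 5 in on each side.

L = 5 in on each side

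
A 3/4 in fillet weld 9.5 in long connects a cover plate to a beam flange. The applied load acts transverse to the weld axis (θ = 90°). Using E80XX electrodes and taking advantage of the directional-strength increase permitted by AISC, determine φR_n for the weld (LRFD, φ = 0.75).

E80XX → F_EXX = 80 ksi.
t_e = 0.707 × 0.75 = 0.5302 in; A_we = 0.5302 × 9.5 = 5.037 in².
Directional factor: 1.0 + 0.5 sin^1.5(90°) = 1.5.
F_nw = 0.6 × 80 × 1.5 = 72 ksi.
φR_n = 0.75 × 72 × 5.037 = 272 kip.

φR_n ≈ 272 kip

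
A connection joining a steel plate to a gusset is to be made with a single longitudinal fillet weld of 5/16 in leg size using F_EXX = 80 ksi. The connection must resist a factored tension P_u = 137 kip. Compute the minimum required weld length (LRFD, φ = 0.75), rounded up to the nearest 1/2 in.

L = 17.5 in

Throat t_e = 0.707 × 0.3125 = 0.2209 in.
φr_n = 0.75 × 0.6 × 80 × 0.2209 = 7.954 kip/in.
L_req = P_u / φr_n = 137 / 7.954 = 17.22 in total.
Round up → use L = 17.5 in.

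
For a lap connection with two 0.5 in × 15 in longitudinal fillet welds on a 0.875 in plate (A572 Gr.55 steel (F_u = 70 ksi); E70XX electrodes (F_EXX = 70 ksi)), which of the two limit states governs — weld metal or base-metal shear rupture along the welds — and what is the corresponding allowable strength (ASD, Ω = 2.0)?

R_n/Ω ≈ 223 kip (weld metal governs)

t_e = 0.707 × 0.5 = 0.3535 in; L = 30 in.
Weld metal: R_n/Ω = (1/2.0) × 0.6 × 70 × 0.3535 × 30 = 222.7 kip.
Base metal (shear rupture): R_n/Ω = (1/2.0) × 0.6 × 70 × 0.875 × 30 = 551.2 kip.
Governing: weld metal.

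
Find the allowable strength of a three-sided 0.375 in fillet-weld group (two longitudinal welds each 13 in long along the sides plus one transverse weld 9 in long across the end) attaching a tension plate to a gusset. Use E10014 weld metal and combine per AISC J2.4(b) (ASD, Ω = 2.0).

R_n/Ω ≈ 283 kip

E100XX → F_EXX = 100 ksi.
t_e = 0.707 × 0.375 = 0.2651 in.
R_nwl = 0.6 × 100 × 0.2651 × 26 = 413.6 kip (longitudinal, 2 welds).
R_nwt = 0.6 × 100 × 0.2651 × 9 = 143.2 kip (transverse, base value).
(i) R_nwl + R_nwt = 556.8 kip; (ii) 0.85 R_nwl + 1.5 R_nwt = 566.3 kip.
R_n = max = 566.3 kip [governs: (ii)]; R_n/Ω = 283.2 kip.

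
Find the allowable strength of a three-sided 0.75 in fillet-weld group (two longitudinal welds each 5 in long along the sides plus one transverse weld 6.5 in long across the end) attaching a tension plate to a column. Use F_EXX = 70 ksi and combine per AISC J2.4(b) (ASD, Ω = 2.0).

R_n/Ω ≈ 203 kips

t_e = 0.707 × 0.75 = 0.5302 in.
R_nwl = 0.6 × 70 × 0.5302 × 10 = 222.7 kips (longitudinal, 2 welds).
R_nwt = 0.6 × 70 × 0.5302 × 6.5 = 144.8 kips (transverse, base value).
(i) R_nwl + R_nwt = 367.5 kips; (ii) 0.85 R_nwl + 1.5 R_nwt = 406.4 kips.
R_n = max = 406.4 kips [governs: (ii)]; R_n/Ω = 203.2 kips.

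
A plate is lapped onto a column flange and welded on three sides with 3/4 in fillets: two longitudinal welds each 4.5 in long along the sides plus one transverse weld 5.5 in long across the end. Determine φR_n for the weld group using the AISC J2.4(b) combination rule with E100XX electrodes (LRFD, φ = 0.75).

E100XX → F_EXX = 100 ksi.
t_e = 0.707 × 0.75 = 0.5302 in.
R_nwl = 0.6 × 100 × 0.5302 × 9 = 286.3 kip (longitudinal, 2 welds).
R_nwt = 0.6 × 100 × 0.5302 × 5.5 = 175 kip (transverse, base value).
(i) R_nwl + R_nwt = 461.3 kip; (ii) 0.85 R_nwl + 1.5 R_nwt = 505.9 kip.
R_n = max = 505.9 kip [governs: (ii)]; φR_n = 379.4 kip.

φR_n ≈ 379 kip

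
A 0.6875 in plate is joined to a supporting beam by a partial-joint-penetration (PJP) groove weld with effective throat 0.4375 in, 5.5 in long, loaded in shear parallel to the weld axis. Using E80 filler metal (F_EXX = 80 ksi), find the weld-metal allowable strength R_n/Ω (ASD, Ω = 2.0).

R_n/Ω ≈ 57.8 kip

Effective throat (given) t_e = 0.4375 in.
A_we = 0.4375 × 5.5 = 2.406 in².
F_nw = 0.6 F_EXX = 48 ksi.
R_n/Ω = (48 × 2.406) / 2.0 = 57.75 kip.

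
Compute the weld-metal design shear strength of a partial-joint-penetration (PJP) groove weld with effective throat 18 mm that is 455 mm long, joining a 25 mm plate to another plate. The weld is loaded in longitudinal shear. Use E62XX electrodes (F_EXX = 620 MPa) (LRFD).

Effective throat (given) t_e = 18 mm.
A_we = 18 × 455 = 8190 mm².
F_nw = 0.6 F_EXX = 372 MPa.
φR_n = 0.75 × 372 × 8190 × 10⁻³ = 2285 kN.

φR_n ≈ 2290 kN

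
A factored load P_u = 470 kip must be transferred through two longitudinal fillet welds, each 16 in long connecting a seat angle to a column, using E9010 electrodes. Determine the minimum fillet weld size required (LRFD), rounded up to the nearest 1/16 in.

E90XX → F_EXX = 90 ksi.
Total weld length L = 32 in.
Required throat t_e = P_u / (φ × 0.6 F_EXX × L) = 470 / (0.75 × 0.6 × 90 × 32) = 0.3627 in.
Required leg w = t_e / 0.707 = 0.5129 in → use 9/16 in.

w = 9/16 in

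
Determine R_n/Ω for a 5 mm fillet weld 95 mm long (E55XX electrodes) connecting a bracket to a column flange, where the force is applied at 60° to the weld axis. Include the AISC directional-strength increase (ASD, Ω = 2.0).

E55XX → F_EXX = 550 MPa.
t_e = 0.707 × 5 = 3.535 mm; A_we = 3.535 × 95 = 335.8 mm².
Directional factor: 1.0 + 0.5 sin^1.5(60°) = 1.403.
F_nw = 0.6 × 550 × 1.403 = 463 MPa.
R_n/Ω = (463 × 335.8) / 2.0 × 10⁻³ = 77.74 kN.

R_n/Ω ≈ 77.7 kN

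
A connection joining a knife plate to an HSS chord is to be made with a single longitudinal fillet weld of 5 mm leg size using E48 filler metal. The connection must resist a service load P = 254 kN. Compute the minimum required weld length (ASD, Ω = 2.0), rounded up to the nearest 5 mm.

E48XX → F_EXX = 480 MPa.
Throat t_e = 0.707 × 5 = 3.535 mm.
r_n/Ω = (0.6 × 480 × 3.535) / 2.0 = 509 N/mm = 0.509 kN/mm.
L_req = P / (r_n/Ω) = 254 / 0.509 = 499 mm total.
Round up → use L = 500 mm.

L = 500 mm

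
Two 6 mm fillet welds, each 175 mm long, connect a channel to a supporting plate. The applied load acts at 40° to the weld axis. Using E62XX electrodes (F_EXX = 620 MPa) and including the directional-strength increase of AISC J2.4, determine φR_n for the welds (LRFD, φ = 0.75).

φR_n ≈ 521 kN

t_e = 0.707 × 6 = 4.242 mm; A_we = 4.242 × 350 = 1485 mm².
Directional factor: 1.0 + 0.5 sin^1.5(40°) = 1.258.
F_nw = 0.6 × 620 × 1.258 = 467.9 MPa.
φR_n = 0.75 × 467.9 × 1485 × 10⁻³ = 521 kN.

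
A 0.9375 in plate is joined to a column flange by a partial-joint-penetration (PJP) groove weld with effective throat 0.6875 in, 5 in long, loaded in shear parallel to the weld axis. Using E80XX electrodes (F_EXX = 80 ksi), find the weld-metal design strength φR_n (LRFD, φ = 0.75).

φR_n ≈ 124 kip

Effective throat (given) t_e = 0.6875 in.
A_we = 0.6875 × 5 = 3.438 in².
F_nw = 0.6 F_EXX = 48 ksi.
φR_n = 0.75 × 48 × 3.438 = 123.8 kip.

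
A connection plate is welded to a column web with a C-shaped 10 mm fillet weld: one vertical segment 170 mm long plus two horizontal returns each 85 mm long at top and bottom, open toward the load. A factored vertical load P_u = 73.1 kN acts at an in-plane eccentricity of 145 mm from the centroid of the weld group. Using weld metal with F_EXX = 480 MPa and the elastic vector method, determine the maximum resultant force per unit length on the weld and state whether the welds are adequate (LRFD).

f_max ≈ 744 N/mm; adequate

Total weld length L_w = 340 mm. Treat welds as unit-width lines.
Centroid: x̄ = 2×85×42.5 / 340 = 21.25 mm from the vertical weld.
Polar moment about centroid: J = I_x + I_y = [170³/12 + 2×85×85²] + [170×21.25² + 2(85³/12 + 85×21.25²)] = 1894000 mm³.
Direct shear f_v = P/L_w = 73.1×10³ / 340 = 215 N/mm (vertical).
Torsion M = P·e = 73.1×10³ × 145 = 10600000 N·mm.
Critical point at (x, y) = (63.75, 85) from centroid. f_tx = M·y/J = 475.8 N/mm; f_ty = M·x/J = 356.9 N/mm.
Resultant f_max = √[f_tx² + (f_v + f_ty)²] = √[475.8² + (215 + 356.9)²] = 743.9 N/mm.
Capacity per unit length: φr_n = 0.75 × 0.6 × 480 × (0.707 × 10) = 1527 N/mm.
743.9 ≤ 1527 → adequate.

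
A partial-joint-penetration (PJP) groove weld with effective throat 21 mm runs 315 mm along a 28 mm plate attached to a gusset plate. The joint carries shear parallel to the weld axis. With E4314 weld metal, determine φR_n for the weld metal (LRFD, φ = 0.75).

φR_n ≈ 1280 kN

E43XX → F_EXX = 430 MPa.
Effective throat (given) t_e = 21 mm.
A_we = 21 × 315 = 6615 mm².
F_nw = 0.6 F_EXX = 258 MPa.
φR_n = 0.75 × 258 × 6615 × 10⁻³ = 1280 kN.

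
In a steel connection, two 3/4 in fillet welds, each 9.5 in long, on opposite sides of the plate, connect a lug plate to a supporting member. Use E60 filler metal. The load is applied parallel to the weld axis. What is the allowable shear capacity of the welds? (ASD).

R_n/Ω ≈ 181 kip

E60XX → F_EXX = 60 ksi.
Effective throat t_e = 0.707 × 0.75 = 0.5302 in.
Total length L = 19 in; A_we = 0.5302 × 19 = 10.07 in².
F_nw = 0.6 F_EXX = 0.6 × 60 = 36 ksi.
R_n = 36 × 10.07 = 362.7 kip; R_n/Ω = 362.7/2.0 = 181.3 kip.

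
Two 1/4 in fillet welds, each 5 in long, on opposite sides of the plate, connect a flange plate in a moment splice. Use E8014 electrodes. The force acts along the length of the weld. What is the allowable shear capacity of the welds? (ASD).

E80XX → F_EXX = 80 ksi.
Effective throat t_e = 0.707 × 0.25 = 0.1767 in.
Total length L = 10 in; A_we = 0.1767 × 10 = 1.767 in².
F_nw = 0.6 F_EXX = 0.6 × 80 = 48 ksi.
R_n = 48 × 1.767 = 84.84 kips; R_n/Ω = 84.84/2.0 = 42.42 kips.

R_n/Ω ≈ 42.4 kips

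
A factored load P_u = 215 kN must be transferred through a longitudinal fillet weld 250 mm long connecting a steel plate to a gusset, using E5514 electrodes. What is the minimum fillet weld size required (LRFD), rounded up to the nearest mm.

E55XX → F_EXX = 550 MPa.
Total weld length L = 250 mm.
Required throat t_e = P_u / (φ × 0.6 F_EXX × L) = 215 / (0.75 × 0.6 × 550 × 250 × 10⁻³) = 3.475 mm.
Required leg w = t_e / 0.707 = 4.915 mm → use 5 mm.

w = 5 mm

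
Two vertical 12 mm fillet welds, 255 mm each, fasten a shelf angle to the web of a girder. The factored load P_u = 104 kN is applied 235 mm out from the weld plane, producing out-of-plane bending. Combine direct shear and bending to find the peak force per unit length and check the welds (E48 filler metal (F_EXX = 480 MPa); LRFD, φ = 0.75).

f_max ≈ 1150 N/mm; adequate

L_w = 2 × 255 = 510 mm; section modulus (unit throat) S = 2 × L²/6 = 21680 mm².
Direct shear f_v = P/L_w = 104×10³/510 = 203.9 N/mm.
Moment M = P × e = 104×10³ × 235 = 24440000 N·mm; bending f_b = M/S = 1128 N/mm.
f_max = √(f_v² + f_b²) = √(203.9² + 1128²) = 1146 N/mm.
φr_n = 0.75 × 0.6 × 480 × (0.707 × 12) = 1833 N/mm → adequate.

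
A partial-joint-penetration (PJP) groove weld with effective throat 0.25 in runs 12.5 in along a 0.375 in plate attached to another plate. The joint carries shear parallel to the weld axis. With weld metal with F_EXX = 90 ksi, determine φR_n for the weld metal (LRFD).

φR_n ≈ 127 kip

Effective throat (given) t_e = 0.25 in.
A_we = 0.25 × 12.5 = 3.125 in².
F_nw = 0.6 F_EXX = 54 ksi.
φR_n = 0.75 × 54 × 3.125 = 126.6 kip.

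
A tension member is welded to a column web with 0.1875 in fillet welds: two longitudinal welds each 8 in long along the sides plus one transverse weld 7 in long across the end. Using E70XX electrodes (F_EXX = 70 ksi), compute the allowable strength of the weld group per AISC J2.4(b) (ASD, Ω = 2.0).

t_e = 0.707 × 0.1875 = 0.1326 in.
R_nwl = 0.6 × 70 × 0.1326 × 16 = 89.08 kip (longitudinal, 2 welds).
R_nwt = 0.6 × 70 × 0.1326 × 7 = 38.97 kip (transverse, base value).
(i) R_nwl + R_nwt = 128.1 kip; (ii) 0.85 R_nwl + 1.5 R_nwt = 134.2 kip.
R_n = max = 134.2 kip [governs: (ii)]; R_n/Ω = 67.09 kip.

R_n/Ω ≈ 67.1 kip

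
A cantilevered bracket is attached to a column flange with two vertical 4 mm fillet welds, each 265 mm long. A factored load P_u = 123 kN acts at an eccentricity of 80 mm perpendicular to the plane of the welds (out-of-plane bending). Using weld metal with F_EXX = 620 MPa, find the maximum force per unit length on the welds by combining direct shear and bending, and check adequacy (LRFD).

L_w = 2 × 265 = 530 mm; section modulus (unit throat) S = 2 × L²/6 = 23410 mm².
Direct shear f_v = P/L_w = 123×10³/530 = 232.1 N/mm.
Moment M = P × e = 123×10³ × 80 = 9840000 N·mm; bending f_b = M/S = 420.4 N/mm.
f_max = √(f_v² + f_b²) = √(232.1² + 420.4²) = 480.2 N/mm.
φr_n = 0.75 × 0.6 × 620 × (0.707 × 4) = 789 N/mm → adequate.

f_max ≈ 480 N/mm; adequate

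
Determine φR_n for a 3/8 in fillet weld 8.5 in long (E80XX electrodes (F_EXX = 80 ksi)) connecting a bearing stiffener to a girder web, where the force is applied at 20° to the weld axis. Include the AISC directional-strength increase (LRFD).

φR_n ≈ 89.2 kip

t_e = 0.707 × 0.375 = 0.2651 in; A_we = 0.2651 × 8.5 = 2.254 in².
Directional factor: 1.0 + 0.5 sin^1.5(20°) = 1.1.
F_nw = 0.6 × 80 × 1.1 = 52.8 ksi.
φR_n = 0.75 × 52.8 × 2.254 = 89.24 kip.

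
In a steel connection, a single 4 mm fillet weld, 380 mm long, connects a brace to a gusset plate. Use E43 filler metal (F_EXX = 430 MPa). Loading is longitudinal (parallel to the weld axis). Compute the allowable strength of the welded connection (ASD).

Effective throat t_e = 0.707 × 4 = 2.828 mm.
Total length L = 380 mm; A_we = 2.828 × 380 = 1075 mm².
F_nw = 0.6 F_EXX = 0.6 × 430 = 258 MPa.
R_n = 258 × 1075 × 10⁻³ = 277.3 kN; R_n/Ω = 277.3/2.0 = 138.6 kN.

R_n/Ω ≈ 139 kN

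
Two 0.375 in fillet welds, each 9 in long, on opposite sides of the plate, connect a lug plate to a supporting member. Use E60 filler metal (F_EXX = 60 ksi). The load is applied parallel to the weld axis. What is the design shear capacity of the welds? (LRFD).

φR_n ≈ 129 kips

Effective throat t_e = 0.707 × 0.375 = 0.2651 in.
Total length L = 18 in; A_we = 0.2651 × 18 = 4.772 in².
F_nw = 0.6 F_EXX = 0.6 × 60 = 36 ksi.
φR_n = 0.75 × 36 × 4.772 = 128.9 kips.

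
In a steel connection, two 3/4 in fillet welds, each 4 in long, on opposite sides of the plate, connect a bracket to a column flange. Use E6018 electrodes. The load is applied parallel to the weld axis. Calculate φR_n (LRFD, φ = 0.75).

φR_n ≈ 115 kip

E60XX → F_EXX = 60 ksi.
Effective throat t_e = 0.707 × 0.75 = 0.5302 in.
Total length L = 8 in; A_we = 0.5302 × 8 = 4.242 in².
F_nw = 0.6 F_EXX = 0.6 × 60 = 36 ksi.
φR_n = 0.75 × 36 × 4.242 = 114.5 kip.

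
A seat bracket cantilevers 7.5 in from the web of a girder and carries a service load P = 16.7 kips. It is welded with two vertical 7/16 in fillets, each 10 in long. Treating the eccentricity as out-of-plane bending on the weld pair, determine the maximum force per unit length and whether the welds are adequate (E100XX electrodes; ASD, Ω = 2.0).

f_max ≈ 3.85 kip/in; adequate

E100XX → F_EXX = 100 ksi.
L_w = 2 × 10 = 20 in; section modulus (unit throat) S = 2 × L²/6 = 33.33 in².
Direct shear f_v = P/L_w = 16.7/20 = 0.835 kip/in.
Moment M = P × e = 16.7 × 7.5 = 125.25 kip·in; bending f_b = M/S = 3.757 kip/in.
f_max = √(f_v² + f_b²) = √(0.835² + 3.757²) = 3.849 kip/in.
r_n/Ω = (1/2.0) × 0.6 × 100 × (0.707 × 0.4375) = 9.279 kip/in → adequate.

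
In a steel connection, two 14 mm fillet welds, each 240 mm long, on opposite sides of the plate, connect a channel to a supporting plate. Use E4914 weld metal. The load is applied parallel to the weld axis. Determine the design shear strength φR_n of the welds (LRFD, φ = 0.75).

φR_n ≈ 1050 kN

E49XX → F_EXX = 490 MPa.
Effective throat t_e = 0.707 × 14 = 9.898 mm.
Total length L = 480 mm; A_we = 9.898 × 480 = 4751 mm².
F_nw = 0.6 F_EXX = 0.6 × 490 = 294 MPa.
φR_n = 0.75 × 294 × 4751 × 10⁻³ = 1048 kN.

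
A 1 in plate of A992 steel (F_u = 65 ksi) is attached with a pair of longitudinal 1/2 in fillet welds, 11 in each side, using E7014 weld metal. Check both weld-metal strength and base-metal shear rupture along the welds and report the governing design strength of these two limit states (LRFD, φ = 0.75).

φR_n ≈ 245 kip (weld metal governs)

E70XX → F_EXX = 70 ksi.
t_e = 0.707 × 0.5 = 0.3535 in; L = 22 in.
Weld metal: φR_n = 0.75 × 0.6 × 70 × 0.3535 × 22 = 245 kip.
Base metal (shear rupture): φR_n = 0.75 × 0.6 × 65 × 1 × 22 = 643.5 kip.
Governing: weld metal.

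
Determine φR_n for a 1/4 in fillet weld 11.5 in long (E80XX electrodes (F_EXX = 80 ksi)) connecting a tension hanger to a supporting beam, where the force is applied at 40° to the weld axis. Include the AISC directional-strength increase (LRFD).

t_e = 0.707 × 0.25 = 0.1767 in; A_we = 0.1767 × 11.5 = 2.033 in².
Directional factor: 1.0 + 0.5 sin^1.5(40°) = 1.258.
F_nw = 0.6 × 80 × 1.258 = 60.37 ksi.
φR_n = 0.75 × 60.37 × 2.033 = 92.03 kip.

φR_n ≈ 92 kip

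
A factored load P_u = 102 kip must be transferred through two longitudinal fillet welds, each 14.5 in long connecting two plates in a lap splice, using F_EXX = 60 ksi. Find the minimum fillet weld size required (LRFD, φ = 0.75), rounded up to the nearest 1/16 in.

w = 3/16 in

Total weld length L = 29 in.
Required throat t_e = P_u / (φ × 0.6 F_EXX × L) = 102 / (0.75 × 0.6 × 60 × 29) = 0.1303 in.
Required leg w = t_e / 0.707 = 0.1843 in → use 3/16 in.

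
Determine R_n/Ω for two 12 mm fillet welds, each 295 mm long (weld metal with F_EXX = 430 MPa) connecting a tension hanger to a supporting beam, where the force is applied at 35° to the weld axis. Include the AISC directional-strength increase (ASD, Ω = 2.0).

t_e = 0.707 × 12 = 8.484 mm; A_we = 8.484 × 590 = 5006 mm².
Directional factor: 1.0 + 0.5 sin^1.5(35°) = 1.217.
F_nw = 0.6 × 430 × 1.217 = 314 MPa.
R_n/Ω = (314 × 5006) / 2.0 × 10⁻³ = 786 kN.

R_n/Ω ≈ 786 kN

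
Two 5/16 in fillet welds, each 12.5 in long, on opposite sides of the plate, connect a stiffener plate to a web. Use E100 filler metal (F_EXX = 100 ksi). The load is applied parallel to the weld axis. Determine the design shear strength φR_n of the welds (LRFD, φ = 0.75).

Effective throat t_e = 0.707 × 0.3125 = 0.2209 in.
Total length L = 25 in; A_we = 0.2209 × 25 = 5.523 in².
F_nw = 0.6 F_EXX = 0.6 × 100 = 60 ksi.
φR_n = 0.75 × 60 × 5.523 = 248.6 kips.

φR_n ≈ 249 kips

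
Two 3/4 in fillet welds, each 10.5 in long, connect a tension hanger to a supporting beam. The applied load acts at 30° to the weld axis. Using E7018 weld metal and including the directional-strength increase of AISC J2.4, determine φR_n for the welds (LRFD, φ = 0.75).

E70XX → F_EXX = 70 ksi.
t_e = 0.707 × 0.75 = 0.5302 in; A_we = 0.5302 × 21 = 11.14 in².
Directional factor: 1.0 + 0.5 sin^1.5(30°) = 1.177.
F_nw = 0.6 × 70 × 1.177 = 49.42 ksi.
φR_n = 0.75 × 49.42 × 11.14 = 412.8 kip.

φR_n ≈ 413 kip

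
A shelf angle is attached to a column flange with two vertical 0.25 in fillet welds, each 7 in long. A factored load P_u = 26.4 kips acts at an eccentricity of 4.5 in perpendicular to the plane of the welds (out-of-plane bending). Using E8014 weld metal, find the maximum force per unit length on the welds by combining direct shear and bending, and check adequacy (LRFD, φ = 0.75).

f_max ≈ 7.51 kip/in; NOT adequate

E80XX → F_EXX = 80 ksi.
L_w = 2 × 7 = 14 in; section modulus (unit throat) S = 2 × L²/6 = 16.33 in².
Direct shear f_v = P/L_w = 26.4/14 = 1.886 kip/in.
Moment M = P × e = 26.4 × 4.5 = 118.8 kip·in; bending f_b = M/S = 7.273 kip/in.
f_max = √(f_v² + f_b²) = √(1.886² + 7.273²) = 7.514 kip/in.
φr_n = 0.75 × 0.6 × 80 × (0.707 × 0.25) = 6.363 kip/in → NOT adequate.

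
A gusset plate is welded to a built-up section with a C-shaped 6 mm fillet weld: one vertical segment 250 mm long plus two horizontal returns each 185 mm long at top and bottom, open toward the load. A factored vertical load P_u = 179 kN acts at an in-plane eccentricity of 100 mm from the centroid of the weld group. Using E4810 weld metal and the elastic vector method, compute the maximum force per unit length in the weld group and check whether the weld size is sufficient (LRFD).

f_max ≈ 586 N/mm; adequate

E48XX → F_EXX = 480 MPa.
Total weld length L_w = 620 mm. Treat welds as unit-width lines.
Centroid: x̄ = 2×185×92.5 / 620 = 55.2 mm from the vertical weld.
Polar moment about centroid: J = I_x + I_y = [250³/12 + 2×185×125²] + [250×55.2² + 2(185³/12 + 185×37.3²)] = 9415000 mm³.
Direct shear f_v = P/L_w = 179×10³ / 620 = 288.7 N/mm (vertical).
Torsion M = P·e = 179×10³ × 100 = 17900000 N·mm.
Critical point at (x, y) = (129.8, 125) from centroid. f_tx = M·y/J = 237.6 N/mm; f_ty = M·x/J = 246.8 N/mm.
Resultant f_max = √[f_tx² + (f_v + f_ty)²] = √[237.6² + (288.7 + 246.8)²] = 585.8 N/mm.
Capacity per unit length: φr_n = 0.75 × 0.6 × 480 × (0.707 × 6) = 916.3 N/mm.
585.8 ≤ 916.3 → adequate.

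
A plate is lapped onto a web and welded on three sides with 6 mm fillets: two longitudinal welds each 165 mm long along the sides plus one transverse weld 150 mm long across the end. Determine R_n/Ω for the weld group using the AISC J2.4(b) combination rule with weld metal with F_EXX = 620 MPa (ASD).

t_e = 0.707 × 6 = 4.242 mm.
R_nwl = 0.6 × 620 × 4.242 × 330 × 10⁻³ = 520.7 kN (longitudinal, 2 welds).
R_nwt = 0.6 × 620 × 4.242 × 150 × 10⁻³ = 236.7 kN (transverse, base value).
(i) R_nwl + R_nwt = 757.5 kN; (ii) 0.85 R_nwl + 1.5 R_nwt = 797.7 kN.
R_n = max = 797.7 kN [governs: (ii)]; R_n/Ω = 398.8 kN.

R_n/Ω ≈ 399 kN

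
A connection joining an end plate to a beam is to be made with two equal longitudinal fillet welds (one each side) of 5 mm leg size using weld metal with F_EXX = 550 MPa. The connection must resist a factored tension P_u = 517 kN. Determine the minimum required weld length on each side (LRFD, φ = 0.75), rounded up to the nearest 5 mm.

L = 300 mm on each side

Throat t_e = 0.707 × 5 = 3.535 mm.
φr_n = 0.75 × 0.6 × 550 × 3.535 × 10⁻³ = 0.8749 kN/mm.
L_req = P_u / φr_n = 517 / 0.8749 = 590.9 mm total.
Per side: 590.9 / 2 = 295.5 mm.
Round up → use L = 300 mm on each side.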